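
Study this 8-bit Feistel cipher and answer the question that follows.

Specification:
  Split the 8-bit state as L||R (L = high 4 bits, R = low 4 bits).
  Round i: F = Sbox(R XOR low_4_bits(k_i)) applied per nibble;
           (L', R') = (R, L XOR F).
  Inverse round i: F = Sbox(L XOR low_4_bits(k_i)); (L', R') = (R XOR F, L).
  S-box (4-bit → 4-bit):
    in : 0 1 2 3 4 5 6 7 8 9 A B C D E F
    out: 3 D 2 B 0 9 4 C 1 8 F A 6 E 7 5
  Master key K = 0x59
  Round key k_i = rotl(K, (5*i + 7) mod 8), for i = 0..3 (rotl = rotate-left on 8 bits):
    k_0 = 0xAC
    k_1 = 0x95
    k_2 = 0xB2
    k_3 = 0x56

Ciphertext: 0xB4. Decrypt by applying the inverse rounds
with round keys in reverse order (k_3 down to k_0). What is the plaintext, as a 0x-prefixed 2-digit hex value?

s_0 = ciphertext = 0xB4
s_1 = InvRound(s_0, k_3) = 0xAB
s_2 = InvRound(s_1, k_2) = 0xAA
s_3 = InvRound(s_2, k_1) = 0xFA
s_4 = InvRound(s_3, k_0) = 0x1F

0x1F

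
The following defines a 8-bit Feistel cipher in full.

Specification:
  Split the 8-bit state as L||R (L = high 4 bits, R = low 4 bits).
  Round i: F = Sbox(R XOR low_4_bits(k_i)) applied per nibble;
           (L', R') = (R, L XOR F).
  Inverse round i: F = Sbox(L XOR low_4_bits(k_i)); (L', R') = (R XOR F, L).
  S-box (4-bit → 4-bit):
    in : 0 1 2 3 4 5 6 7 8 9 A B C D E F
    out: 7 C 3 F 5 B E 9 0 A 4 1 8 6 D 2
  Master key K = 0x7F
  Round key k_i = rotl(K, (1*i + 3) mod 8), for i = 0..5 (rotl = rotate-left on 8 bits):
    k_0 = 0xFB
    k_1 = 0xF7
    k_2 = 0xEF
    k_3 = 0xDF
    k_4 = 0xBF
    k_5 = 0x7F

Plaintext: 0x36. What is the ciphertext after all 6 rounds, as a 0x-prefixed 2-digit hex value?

s_0 = plaintext = 0x36
s_1 = Round(s_0, k_0) = 0x65
s_2 = Round(s_1, k_1) = 0x55
s_3 = Round(s_2, k_2) = 0x51
s_4 = Round(s_3, k_3) = 0x18
s_5 = Round(s_4, k_4) = 0x88
s_6 = Round(s_5, k_5) = 0x81

0x81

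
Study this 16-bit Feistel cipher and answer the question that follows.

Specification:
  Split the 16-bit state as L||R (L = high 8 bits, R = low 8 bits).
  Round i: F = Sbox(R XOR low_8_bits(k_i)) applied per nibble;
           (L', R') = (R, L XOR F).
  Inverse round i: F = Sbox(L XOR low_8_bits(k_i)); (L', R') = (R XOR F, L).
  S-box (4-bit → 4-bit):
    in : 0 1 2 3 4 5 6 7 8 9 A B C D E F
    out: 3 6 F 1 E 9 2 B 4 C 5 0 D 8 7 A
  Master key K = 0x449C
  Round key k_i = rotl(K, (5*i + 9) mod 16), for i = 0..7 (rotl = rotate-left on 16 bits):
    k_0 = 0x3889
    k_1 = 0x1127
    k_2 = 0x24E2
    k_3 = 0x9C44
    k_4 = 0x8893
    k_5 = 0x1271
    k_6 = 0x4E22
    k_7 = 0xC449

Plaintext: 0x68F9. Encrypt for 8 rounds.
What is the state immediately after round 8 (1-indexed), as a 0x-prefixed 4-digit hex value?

s_0 = plaintext = 0x68F9
s_1 = Round(s_0, k_0) = 0xF9DB
s_2 = Round(s_1, k_1) = 0xDB54
s_3 = Round(s_2, k_2) = 0x54D9
s_4 = Round(s_3, k_3) = 0xD99C
s_5 = Round(s_4, k_4) = 0x9CE3
s_6 = Round(s_5, k_5) = 0xE353
s_7 = Round(s_6, k_6) = 0x5355
s_8 = Round(s_7, k_7) = 0x553E

0x553E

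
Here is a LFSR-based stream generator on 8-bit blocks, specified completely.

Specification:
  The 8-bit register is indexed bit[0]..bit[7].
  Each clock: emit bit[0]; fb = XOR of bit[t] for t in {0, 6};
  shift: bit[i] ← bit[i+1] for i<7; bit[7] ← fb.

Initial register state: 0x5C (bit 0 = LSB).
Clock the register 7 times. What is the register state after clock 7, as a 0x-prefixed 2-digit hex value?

0x72

reg_0 = 0x5C
clock 1: out=0, reg = 0xAE
clock 2: out=0, reg = 0x57
clock 3: out=1, reg = 0x2B
clock 4: out=1, reg = 0x95
clock 5: out=1, reg = 0xCA
clock 6: out=0, reg = 0xE5
clock 7: out=1, reg = 0x72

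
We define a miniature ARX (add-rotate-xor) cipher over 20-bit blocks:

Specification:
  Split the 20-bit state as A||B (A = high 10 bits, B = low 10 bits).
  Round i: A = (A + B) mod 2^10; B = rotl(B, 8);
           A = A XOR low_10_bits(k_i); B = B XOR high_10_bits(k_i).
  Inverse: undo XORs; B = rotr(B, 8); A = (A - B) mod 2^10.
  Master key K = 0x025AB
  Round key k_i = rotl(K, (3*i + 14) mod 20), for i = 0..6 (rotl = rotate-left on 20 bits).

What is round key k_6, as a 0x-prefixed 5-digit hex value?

0xAB025

K = 0x025AB
k_0 = rotl(K, (3*0+14) mod 20) = rotl(K, 14) = 0xAC096
k_1 = rotl(K, (3*1+14) mod 20) = rotl(K, 17) = 0x604B5
k_2 = rotl(K, (3*2+14) mod 20) = rotl(K, 0) = 0x025AB
k_3 = rotl(K, (3*3+14) mod 20) = rotl(K, 3) = 0x12D58
k_4 = rotl(K, (3*4+14) mod 20) = rotl(K, 6) = 0x96AC0
k_5 = rotl(K, (3*5+14) mod 20) = rotl(K, 9) = 0xB5604
k_6 = rotl(K, (3*6+14) mod 20) = rotl(K, 12) = 0xAB025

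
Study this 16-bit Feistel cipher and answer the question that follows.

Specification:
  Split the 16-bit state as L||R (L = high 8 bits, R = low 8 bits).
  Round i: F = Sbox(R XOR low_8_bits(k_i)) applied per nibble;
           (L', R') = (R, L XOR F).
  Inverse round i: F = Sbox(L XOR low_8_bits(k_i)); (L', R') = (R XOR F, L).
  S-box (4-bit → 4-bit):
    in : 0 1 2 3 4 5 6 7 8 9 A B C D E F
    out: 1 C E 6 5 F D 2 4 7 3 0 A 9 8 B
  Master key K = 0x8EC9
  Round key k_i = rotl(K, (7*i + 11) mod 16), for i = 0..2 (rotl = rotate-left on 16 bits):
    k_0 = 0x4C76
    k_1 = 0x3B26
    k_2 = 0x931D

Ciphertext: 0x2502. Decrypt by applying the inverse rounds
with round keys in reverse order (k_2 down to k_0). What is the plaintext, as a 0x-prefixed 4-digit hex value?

0x7874

s_0 = ciphertext = 0x2502
s_1 = InvRound(s_0, k_2) = 0x6625
s_2 = InvRound(s_1, k_1) = 0x7466
s_3 = InvRound(s_2, k_0) = 0x7874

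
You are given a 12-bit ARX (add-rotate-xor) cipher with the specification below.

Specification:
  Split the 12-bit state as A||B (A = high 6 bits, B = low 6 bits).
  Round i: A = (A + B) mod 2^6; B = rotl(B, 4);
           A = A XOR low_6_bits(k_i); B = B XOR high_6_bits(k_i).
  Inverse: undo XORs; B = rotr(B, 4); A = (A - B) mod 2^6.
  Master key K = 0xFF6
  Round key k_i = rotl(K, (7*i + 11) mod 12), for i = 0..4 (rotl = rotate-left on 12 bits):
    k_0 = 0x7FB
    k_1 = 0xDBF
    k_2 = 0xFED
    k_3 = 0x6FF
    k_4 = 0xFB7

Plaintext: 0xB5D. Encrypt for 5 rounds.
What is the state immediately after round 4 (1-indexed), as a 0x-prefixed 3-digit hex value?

s_0 = plaintext = 0xB5D
s_1 = Round(s_0, k_0) = 0xC48
s_2 = Round(s_1, k_1) = 0x1B4
s_3 = Round(s_2, k_2) = 0x5F2
s_4 = Round(s_3, k_3) = 0xDB7
s_5 = Round(s_4, k_4) = 0x683

0xDB7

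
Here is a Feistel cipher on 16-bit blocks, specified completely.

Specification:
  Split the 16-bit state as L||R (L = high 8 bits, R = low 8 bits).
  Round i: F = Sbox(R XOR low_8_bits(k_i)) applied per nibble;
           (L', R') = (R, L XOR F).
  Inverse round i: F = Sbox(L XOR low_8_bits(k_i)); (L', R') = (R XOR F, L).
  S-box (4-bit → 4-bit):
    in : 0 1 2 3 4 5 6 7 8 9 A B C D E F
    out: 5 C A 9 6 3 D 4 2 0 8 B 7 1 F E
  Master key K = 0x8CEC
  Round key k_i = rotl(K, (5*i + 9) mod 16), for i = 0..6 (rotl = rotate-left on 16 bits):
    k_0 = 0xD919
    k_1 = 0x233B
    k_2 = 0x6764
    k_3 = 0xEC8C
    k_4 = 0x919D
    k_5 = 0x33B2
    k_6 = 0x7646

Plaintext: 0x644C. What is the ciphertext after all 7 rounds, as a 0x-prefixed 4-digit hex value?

0x5A7D

s_0 = plaintext = 0x644C
s_1 = Round(s_0, k_0) = 0x4C57
s_2 = Round(s_1, k_1) = 0x579B
s_3 = Round(s_2, k_2) = 0x9BB9
s_4 = Round(s_3, k_3) = 0xB908
s_5 = Round(s_4, k_4) = 0x08BA
s_6 = Round(s_5, k_5) = 0xBA5A
s_7 = Round(s_6, k_6) = 0x5A7D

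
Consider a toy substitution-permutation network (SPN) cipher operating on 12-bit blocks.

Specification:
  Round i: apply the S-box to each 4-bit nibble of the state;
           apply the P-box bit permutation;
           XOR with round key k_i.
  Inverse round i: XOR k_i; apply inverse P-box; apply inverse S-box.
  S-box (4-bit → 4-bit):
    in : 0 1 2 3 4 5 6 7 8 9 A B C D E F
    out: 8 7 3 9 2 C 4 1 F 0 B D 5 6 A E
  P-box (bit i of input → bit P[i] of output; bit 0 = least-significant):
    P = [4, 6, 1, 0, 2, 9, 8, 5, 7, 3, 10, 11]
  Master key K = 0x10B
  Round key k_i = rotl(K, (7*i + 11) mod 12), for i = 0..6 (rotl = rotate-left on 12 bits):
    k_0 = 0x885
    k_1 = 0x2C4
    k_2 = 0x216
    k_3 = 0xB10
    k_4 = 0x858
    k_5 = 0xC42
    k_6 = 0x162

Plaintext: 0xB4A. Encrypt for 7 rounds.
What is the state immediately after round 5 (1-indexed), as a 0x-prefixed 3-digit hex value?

0x159

s_0 = plaintext = 0xB4A
s_1 = Round(s_0, k_0) = 0x654
s_2 = Round(s_1, k_1) = 0x7A4
s_3 = Round(s_2, k_2) = 0x0F2
s_4 = Round(s_3, k_3) = 0x060
s_5 = Round(s_4, k_4) = 0x159
s_6 = Round(s_5, k_5) = 0x9EA
s_7 = Round(s_6, k_6) = 0x313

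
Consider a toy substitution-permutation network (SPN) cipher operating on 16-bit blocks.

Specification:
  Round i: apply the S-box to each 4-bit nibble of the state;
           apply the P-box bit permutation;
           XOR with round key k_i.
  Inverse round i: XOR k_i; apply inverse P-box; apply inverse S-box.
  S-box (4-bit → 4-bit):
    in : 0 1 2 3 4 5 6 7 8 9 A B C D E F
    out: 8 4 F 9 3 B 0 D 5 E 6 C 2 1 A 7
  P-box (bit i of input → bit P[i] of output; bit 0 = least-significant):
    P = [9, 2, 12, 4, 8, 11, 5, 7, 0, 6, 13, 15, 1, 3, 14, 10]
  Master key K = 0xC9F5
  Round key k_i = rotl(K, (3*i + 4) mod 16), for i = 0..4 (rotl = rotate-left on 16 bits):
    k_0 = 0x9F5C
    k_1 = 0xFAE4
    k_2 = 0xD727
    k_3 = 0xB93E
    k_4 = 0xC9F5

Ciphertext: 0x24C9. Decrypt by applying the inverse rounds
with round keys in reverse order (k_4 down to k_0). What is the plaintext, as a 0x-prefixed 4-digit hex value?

s_0 = ciphertext = 0x24C9
s_1 = InvRound(s_0, k_4) = 0x9BFE
s_2 = InvRound(s_1, k_3) = 0x6A0D
s_3 = InvRound(s_2, k_2) = 0x5BF1
s_4 = InvRound(s_3, k_1) = 0x67DE
s_5 = InvRound(s_4, k_0) = 0x8BE1

0x8BE1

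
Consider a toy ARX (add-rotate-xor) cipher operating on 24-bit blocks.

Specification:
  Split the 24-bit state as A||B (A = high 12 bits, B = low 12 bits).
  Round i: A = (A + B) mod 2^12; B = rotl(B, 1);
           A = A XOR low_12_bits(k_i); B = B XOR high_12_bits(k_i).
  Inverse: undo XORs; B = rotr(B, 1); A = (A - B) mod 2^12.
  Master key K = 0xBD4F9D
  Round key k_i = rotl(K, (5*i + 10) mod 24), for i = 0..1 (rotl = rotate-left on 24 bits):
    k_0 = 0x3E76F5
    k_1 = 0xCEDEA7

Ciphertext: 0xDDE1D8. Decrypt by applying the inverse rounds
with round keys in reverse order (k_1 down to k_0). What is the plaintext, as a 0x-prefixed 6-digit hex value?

s_0 = ciphertext = 0xDDE1D8
s_1 = InvRound(s_0, k_1) = 0x4DFE9A
s_2 = InvRound(s_1, k_0) = 0x36CEBE

0x36CEBE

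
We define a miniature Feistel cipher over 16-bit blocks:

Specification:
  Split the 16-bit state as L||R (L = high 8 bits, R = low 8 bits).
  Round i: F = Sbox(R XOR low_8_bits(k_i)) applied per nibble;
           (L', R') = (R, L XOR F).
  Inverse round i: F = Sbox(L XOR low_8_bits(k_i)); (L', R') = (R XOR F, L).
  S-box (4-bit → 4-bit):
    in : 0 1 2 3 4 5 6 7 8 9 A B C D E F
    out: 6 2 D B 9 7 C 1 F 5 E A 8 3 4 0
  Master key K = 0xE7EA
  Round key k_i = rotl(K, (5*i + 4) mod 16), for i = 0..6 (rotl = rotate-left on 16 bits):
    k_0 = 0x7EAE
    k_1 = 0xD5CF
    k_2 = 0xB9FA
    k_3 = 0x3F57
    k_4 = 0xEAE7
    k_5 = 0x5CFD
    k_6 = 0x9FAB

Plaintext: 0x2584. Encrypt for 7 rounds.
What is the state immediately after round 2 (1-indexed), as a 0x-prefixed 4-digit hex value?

0xFB3D

s_0 = plaintext = 0x2584
s_1 = Round(s_0, k_0) = 0x84FB
s_2 = Round(s_1, k_1) = 0xFB3D
s_3 = Round(s_2, k_2) = 0x3D7A
s_4 = Round(s_3, k_3) = 0x7AEE
s_5 = Round(s_4, k_4) = 0xEE1F
s_6 = Round(s_5, k_5) = 0x1FA3
s_7 = Round(s_6, k_6) = 0xA370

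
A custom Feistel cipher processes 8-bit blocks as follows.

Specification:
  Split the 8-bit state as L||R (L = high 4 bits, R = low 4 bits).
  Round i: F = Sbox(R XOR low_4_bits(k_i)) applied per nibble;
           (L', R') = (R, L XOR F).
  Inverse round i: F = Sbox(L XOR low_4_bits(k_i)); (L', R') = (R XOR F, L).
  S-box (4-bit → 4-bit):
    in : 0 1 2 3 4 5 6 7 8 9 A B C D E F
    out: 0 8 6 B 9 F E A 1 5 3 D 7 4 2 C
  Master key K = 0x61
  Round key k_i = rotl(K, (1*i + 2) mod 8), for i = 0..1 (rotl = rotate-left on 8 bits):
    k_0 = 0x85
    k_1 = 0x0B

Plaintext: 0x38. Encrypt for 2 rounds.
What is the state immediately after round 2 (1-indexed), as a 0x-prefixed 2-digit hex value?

0x7F

s_0 = plaintext = 0x38
s_1 = Round(s_0, k_0) = 0x87
s_2 = Round(s_1, k_1) = 0x7F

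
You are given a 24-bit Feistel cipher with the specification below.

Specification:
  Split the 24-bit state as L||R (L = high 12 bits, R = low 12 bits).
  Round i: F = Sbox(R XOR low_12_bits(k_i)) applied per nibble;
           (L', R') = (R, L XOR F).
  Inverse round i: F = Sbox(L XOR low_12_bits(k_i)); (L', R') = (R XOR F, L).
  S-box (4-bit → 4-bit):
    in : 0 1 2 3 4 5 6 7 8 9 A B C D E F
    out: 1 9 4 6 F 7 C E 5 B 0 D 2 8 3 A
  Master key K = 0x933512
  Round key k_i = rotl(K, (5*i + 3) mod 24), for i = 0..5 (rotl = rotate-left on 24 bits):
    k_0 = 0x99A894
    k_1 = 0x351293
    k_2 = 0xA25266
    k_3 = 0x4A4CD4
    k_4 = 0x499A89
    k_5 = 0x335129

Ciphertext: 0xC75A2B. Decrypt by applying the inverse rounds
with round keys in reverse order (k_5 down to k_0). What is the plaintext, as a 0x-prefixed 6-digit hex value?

0x791247

s_0 = ciphertext = 0xC75A2B
s_1 = InvRound(s_0, k_5) = 0x259C75
s_2 = InvRound(s_1, k_4) = 0x9F4259
s_3 = InvRound(s_2, k_3) = 0x5189F4
s_4 = InvRound(s_3, k_2) = 0x717518
s_5 = InvRound(s_4, k_1) = 0x247717
s_6 = InvRound(s_5, k_0) = 0x791247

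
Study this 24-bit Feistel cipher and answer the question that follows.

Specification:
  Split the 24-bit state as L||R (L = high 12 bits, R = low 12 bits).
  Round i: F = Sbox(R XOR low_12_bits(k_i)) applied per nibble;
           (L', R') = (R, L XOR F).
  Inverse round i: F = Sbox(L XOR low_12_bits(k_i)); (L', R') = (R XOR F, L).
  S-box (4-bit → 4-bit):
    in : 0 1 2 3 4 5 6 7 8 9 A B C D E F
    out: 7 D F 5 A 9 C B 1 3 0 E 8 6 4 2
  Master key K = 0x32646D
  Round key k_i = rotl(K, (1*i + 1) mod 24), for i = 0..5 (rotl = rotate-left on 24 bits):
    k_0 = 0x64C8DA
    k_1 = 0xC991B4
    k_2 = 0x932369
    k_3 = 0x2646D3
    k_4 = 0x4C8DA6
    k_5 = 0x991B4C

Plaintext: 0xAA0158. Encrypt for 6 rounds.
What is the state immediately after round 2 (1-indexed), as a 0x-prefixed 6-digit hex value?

s_0 = plaintext = 0xAA0158
s_1 = Round(s_0, k_0) = 0x1589BF
s_2 = Round(s_1, k_1) = 0x9BF026
s_3 = Round(s_2, k_2) = 0x026C1D
s_4 = Round(s_3, k_3) = 0xC1D0A2
s_5 = Round(s_4, k_4) = 0x0A2A67
s_6 = Round(s_5, k_5) = 0xA67D5C

0x9BF026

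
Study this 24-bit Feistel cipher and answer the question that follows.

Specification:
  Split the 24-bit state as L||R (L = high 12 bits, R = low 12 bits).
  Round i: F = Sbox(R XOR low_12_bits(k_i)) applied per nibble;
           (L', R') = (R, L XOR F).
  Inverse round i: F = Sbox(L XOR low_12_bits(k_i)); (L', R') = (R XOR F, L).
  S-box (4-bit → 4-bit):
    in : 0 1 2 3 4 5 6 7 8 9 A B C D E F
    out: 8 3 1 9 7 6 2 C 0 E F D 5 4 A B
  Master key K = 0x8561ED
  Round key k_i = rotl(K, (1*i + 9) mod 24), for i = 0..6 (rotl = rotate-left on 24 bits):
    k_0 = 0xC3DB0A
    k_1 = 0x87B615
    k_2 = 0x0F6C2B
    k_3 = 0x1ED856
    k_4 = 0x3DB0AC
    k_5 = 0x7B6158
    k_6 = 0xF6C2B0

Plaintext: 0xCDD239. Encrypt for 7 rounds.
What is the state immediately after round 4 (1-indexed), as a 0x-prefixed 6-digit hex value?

0xC87219

s_0 = plaintext = 0xCDD239
s_1 = Round(s_0, k_0) = 0x239244
s_2 = Round(s_1, k_1) = 0x24455A
s_3 = Round(s_2, k_2) = 0x55AC87
s_4 = Round(s_3, k_3) = 0xC87219
s_5 = Round(s_4, k_4) = 0x219D51
s_6 = Round(s_5, k_5) = 0xD51797
s_7 = Round(s_6, k_6) = 0x797B4D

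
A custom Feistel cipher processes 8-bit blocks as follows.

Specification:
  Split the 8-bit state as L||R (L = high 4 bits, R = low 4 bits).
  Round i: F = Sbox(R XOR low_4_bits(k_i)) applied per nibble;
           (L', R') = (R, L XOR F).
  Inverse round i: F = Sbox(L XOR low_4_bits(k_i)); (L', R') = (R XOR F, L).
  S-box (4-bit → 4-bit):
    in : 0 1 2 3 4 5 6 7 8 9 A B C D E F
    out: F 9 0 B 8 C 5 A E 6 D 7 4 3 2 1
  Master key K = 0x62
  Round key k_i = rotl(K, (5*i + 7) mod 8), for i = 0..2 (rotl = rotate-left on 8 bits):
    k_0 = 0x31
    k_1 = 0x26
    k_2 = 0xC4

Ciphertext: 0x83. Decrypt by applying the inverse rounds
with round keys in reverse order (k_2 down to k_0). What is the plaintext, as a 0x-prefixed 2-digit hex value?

0x81

s_0 = ciphertext = 0x83
s_1 = InvRound(s_0, k_2) = 0x78
s_2 = InvRound(s_1, k_1) = 0x17
s_3 = InvRound(s_2, k_0) = 0x81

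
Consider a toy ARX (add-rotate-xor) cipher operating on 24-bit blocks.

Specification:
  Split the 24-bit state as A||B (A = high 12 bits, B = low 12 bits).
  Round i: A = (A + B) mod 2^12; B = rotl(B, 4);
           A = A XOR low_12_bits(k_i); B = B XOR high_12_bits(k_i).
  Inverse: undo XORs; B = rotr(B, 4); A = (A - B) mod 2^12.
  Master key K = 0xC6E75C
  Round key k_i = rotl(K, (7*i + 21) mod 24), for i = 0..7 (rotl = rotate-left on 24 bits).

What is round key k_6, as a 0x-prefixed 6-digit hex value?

0xAE6373

K = 0xC6E75C
k_0 = rotl(K, (7*0+21) mod 24) = rotl(K, 21) = 0x98DCEB
k_1 = rotl(K, (7*1+21) mod 24) = rotl(K, 4) = 0x6E75CC
k_2 = rotl(K, (7*2+21) mod 24) = rotl(K, 11) = 0x3AE637
k_3 = rotl(K, (7*3+21) mod 24) = rotl(K, 18) = 0x731B9D
k_4 = rotl(K, (7*4+21) mod 24) = rotl(K, 1) = 0x8DCEB9
k_5 = rotl(K, (7*5+21) mod 24) = rotl(K, 8) = 0xE75CC6
k_6 = rotl(K, (7*6+21) mod 24) = rotl(K, 15) = 0xAE6373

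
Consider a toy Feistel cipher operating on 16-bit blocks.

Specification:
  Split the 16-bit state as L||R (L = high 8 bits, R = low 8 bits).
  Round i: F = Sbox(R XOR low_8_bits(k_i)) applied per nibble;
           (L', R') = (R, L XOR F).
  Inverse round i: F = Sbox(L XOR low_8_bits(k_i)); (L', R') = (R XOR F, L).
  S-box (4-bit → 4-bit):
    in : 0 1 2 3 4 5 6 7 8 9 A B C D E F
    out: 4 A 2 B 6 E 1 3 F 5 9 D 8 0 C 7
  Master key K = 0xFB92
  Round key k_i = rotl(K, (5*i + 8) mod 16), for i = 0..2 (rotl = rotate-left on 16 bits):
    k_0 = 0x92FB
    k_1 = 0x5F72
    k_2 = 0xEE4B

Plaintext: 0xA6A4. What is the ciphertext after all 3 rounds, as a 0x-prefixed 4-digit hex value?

0x1FA7

s_0 = plaintext = 0xA6A4
s_1 = Round(s_0, k_0) = 0xA441
s_2 = Round(s_1, k_1) = 0x411F
s_3 = Round(s_2, k_2) = 0x1FA7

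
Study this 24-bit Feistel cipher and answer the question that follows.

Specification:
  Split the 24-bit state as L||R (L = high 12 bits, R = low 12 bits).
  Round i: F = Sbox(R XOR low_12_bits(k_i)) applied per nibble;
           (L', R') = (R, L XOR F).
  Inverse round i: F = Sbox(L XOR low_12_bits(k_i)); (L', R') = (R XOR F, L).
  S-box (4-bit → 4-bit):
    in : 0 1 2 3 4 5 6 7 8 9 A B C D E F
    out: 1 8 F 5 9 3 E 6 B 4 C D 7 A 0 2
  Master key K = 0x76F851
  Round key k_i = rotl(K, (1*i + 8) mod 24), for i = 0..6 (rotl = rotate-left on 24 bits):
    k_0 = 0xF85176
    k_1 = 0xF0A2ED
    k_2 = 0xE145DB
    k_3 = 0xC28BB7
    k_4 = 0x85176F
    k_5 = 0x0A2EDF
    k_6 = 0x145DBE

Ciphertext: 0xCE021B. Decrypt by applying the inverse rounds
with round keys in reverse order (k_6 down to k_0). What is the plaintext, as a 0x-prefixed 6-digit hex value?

0x8DDBD9

s_0 = ciphertext = 0xCE021B
s_1 = InvRound(s_0, k_6) = 0xA2BCE0
s_2 = InvRound(s_1, k_5) = 0x5C9A2B
s_3 = InvRound(s_2, k_4) = 0x5E55C9
s_4 = InvRound(s_3, k_3) = 0x5F65E5
s_5 = InvRound(s_4, k_2) = 0x41F5F6
s_6 = InvRound(s_5, k_1) = 0xBD941F
s_7 = InvRound(s_6, k_0) = 0x8DDBD9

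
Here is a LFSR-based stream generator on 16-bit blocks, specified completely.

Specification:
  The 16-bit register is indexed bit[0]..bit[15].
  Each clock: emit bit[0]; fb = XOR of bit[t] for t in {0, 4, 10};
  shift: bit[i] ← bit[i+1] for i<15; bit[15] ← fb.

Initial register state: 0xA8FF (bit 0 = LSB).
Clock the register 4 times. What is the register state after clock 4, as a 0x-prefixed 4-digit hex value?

reg_0 = 0xA8FF
clock 1: out=1, reg = 0x547F
clock 2: out=1, reg = 0xAA3F
clock 3: out=1, reg = 0x551F
clock 4: out=1, reg = 0xAA8F

0xAA8F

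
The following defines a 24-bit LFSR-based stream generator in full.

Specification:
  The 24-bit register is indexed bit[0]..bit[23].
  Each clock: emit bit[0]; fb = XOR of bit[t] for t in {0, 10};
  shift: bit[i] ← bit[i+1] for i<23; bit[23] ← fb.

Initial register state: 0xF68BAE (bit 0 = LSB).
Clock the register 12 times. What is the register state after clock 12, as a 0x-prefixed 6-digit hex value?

0x60CF68

reg_0 = 0xF68BAE
clock 1: out=0, reg = 0x7B45D7
clock 2: out=1, reg = 0x3DA2EB
clock 3: out=1, reg = 0x9ED175
clock 4: out=1, reg = 0xCF68BA
clock 5: out=0, reg = 0x67B45D
clock 6: out=1, reg = 0x33DA2E
clock 7: out=0, reg = 0x19ED17
clock 8: out=1, reg = 0x0CF68B
clock 9: out=1, reg = 0x067B45
clock 10: out=1, reg = 0x833DA2
clock 11: out=0, reg = 0xC19ED1
clock 12: out=1, reg = 0x60CF68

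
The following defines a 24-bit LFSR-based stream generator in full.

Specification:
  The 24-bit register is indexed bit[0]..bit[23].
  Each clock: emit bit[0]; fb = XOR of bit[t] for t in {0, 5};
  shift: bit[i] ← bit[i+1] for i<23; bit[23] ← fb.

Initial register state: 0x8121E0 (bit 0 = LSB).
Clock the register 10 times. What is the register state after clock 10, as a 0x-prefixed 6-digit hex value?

reg_0 = 0x8121E0
clock 1: out=0, reg = 0xC090F0
clock 2: out=0, reg = 0xE04878
clock 3: out=0, reg = 0xF0243C
clock 4: out=0, reg = 0xF8121E
clock 5: out=0, reg = 0x7C090F
clock 6: out=1, reg = 0xBE0487
clock 7: out=1, reg = 0xDF0243
clock 8: out=1, reg = 0xEF8121
clock 9: out=1, reg = 0x77C090
clock 10: out=0, reg = 0x3BE048

0x3BE048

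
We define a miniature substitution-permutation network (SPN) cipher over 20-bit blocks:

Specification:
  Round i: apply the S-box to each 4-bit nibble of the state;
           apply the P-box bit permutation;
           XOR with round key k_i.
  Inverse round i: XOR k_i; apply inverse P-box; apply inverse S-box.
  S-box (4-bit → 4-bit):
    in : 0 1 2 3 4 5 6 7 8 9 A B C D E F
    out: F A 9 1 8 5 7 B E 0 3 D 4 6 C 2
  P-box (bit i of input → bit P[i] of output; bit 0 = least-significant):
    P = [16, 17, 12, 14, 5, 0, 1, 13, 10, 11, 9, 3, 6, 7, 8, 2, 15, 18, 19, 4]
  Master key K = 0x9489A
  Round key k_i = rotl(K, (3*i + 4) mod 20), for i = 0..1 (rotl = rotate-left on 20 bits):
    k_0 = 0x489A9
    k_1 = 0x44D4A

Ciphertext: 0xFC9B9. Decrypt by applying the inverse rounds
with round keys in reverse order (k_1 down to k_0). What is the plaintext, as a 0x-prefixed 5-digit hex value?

0xDAD8A

s_0 = ciphertext = 0xFC9B9
s_1 = InvRound(s_0, k_1) = 0xBA36A
s_2 = InvRound(s_1, k_0) = 0xDAD8A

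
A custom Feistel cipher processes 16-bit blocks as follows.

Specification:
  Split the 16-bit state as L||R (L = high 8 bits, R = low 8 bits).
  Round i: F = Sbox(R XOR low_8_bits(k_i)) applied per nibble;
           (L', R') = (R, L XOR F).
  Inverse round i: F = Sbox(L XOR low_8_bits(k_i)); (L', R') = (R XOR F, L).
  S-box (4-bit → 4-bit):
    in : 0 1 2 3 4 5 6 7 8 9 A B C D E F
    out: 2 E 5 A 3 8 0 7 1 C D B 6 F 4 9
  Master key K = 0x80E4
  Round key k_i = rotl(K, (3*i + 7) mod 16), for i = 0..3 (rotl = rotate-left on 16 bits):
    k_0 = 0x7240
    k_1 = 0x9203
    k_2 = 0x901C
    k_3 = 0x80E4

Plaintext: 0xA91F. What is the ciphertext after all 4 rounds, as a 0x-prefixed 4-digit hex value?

0xAC74

s_0 = plaintext = 0xA91F
s_1 = Round(s_0, k_0) = 0x1F20
s_2 = Round(s_1, k_1) = 0x2045
s_3 = Round(s_2, k_2) = 0x45AC
s_4 = Round(s_3, k_3) = 0xAC74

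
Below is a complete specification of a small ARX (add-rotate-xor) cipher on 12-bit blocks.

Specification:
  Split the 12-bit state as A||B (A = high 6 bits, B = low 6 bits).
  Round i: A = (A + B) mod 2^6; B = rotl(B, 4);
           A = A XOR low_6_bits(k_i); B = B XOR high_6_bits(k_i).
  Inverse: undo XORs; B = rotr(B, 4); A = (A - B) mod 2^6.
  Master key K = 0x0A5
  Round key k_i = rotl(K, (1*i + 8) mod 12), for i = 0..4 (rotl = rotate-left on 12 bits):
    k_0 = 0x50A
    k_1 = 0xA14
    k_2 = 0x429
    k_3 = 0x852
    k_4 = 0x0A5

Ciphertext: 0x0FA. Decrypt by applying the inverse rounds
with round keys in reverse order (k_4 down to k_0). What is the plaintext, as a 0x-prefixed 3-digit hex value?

0x283

s_0 = ciphertext = 0x0FA
s_1 = InvRound(s_0, k_4) = 0x0E3
s_2 = InvRound(s_1, k_3) = 0x248
s_3 = InvRound(s_2, k_2) = 0xFE1
s_4 = InvRound(s_3, k_1) = 0x1E4
s_5 = InvRound(s_4, k_0) = 0x283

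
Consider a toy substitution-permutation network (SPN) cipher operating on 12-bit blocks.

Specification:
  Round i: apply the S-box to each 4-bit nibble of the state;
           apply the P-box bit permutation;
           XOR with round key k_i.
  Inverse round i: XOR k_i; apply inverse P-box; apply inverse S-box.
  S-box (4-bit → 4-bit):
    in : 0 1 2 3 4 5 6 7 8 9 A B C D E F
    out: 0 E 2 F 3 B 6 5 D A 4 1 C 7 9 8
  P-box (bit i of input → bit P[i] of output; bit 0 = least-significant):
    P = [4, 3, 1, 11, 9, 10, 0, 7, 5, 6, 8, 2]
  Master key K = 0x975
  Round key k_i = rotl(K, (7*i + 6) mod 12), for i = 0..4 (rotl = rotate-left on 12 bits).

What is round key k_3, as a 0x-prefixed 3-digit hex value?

0xBAC

K = 0x975
k_0 = rotl(K, (7*0+6) mod 12) = rotl(K, 6) = 0xD65
k_1 = rotl(K, (7*1+6) mod 12) = rotl(K, 1) = 0x2EB
k_2 = rotl(K, (7*2+6) mod 12) = rotl(K, 8) = 0x597
k_3 = rotl(K, (7*3+6) mod 12) = rotl(K, 3) = 0xBAC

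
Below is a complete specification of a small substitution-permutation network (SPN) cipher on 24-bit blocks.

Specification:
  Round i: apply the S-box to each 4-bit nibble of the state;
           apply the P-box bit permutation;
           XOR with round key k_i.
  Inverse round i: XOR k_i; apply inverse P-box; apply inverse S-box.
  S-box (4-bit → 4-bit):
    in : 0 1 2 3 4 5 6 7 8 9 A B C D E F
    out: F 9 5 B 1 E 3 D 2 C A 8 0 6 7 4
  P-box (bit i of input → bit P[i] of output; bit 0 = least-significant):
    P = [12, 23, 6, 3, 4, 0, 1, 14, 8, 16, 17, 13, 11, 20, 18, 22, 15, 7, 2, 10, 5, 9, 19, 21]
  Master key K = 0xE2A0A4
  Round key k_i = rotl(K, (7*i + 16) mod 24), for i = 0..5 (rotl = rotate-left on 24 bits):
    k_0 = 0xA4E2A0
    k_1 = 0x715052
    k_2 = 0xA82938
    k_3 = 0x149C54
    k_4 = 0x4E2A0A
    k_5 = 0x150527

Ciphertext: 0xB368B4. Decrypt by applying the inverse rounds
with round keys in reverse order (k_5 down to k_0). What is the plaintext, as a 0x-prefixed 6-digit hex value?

s_0 = ciphertext = 0xB368B4
s_1 = InvRound(s_0, k_5) = 0xBA2708
s_2 = InvRound(s_1, k_4) = 0xBB04F8
s_3 = InvRound(s_2, k_3) = 0x7E2DC3
s_4 = InvRound(s_3, k_2) = 0x4A5FE5
s_5 = InvRound(s_4, k_1) = 0x056EEC
s_6 = InvRound(s_5, k_0) = 0xB748C5

0xB748C5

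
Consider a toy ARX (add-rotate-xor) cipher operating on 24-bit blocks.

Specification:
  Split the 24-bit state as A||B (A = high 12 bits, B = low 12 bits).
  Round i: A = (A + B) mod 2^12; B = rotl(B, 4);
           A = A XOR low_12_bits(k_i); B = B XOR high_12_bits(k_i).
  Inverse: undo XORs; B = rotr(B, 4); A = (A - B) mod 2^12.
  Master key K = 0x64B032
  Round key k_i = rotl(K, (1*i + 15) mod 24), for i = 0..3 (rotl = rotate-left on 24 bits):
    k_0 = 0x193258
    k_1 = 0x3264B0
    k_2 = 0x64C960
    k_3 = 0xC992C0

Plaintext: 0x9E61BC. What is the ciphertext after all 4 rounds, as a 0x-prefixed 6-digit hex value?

s_0 = plaintext = 0x9E61BC
s_1 = Round(s_0, k_0) = 0x9FAA52
s_2 = Round(s_1, k_1) = 0x0FC60C
s_3 = Round(s_2, k_2) = 0xE6868A
s_4 = Round(s_3, k_3) = 0x63243F

0x63243F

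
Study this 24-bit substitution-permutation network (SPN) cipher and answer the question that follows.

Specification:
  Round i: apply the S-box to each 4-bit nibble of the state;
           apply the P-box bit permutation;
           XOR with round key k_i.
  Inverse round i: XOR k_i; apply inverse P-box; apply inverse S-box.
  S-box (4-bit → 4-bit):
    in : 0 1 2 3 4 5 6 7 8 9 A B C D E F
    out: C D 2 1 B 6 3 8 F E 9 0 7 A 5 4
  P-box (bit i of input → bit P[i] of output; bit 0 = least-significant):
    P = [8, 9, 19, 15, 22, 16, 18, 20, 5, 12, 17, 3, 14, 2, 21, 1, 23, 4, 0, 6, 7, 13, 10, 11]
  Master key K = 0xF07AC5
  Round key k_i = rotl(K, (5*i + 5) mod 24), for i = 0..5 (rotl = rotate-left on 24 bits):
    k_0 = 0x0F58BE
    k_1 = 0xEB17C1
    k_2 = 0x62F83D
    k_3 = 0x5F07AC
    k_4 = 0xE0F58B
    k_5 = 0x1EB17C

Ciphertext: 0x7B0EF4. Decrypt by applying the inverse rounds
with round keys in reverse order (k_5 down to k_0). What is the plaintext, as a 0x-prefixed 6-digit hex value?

s_0 = ciphertext = 0x7B0EF4
s_1 = InvRound(s_0, k_5) = 0x8BFDC4
s_2 = InvRound(s_1, k_4) = 0x70906F
s_3 = InvRound(s_2, k_3) = 0xE00558
s_4 = InvRound(s_3, k_2) = 0x916CBA
s_5 = InvRound(s_4, k_1) = 0xD918AC
s_6 = InvRound(s_5, k_0) = 0xB6AF1B

0xB6AF1B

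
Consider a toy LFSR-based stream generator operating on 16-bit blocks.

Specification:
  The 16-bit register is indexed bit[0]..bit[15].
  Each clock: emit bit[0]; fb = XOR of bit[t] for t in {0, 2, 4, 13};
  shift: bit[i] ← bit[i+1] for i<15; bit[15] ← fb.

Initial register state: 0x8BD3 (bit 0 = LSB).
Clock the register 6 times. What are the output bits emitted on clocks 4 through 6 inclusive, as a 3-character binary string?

reg_0 = 0x8BD3
clock 1: out=1, reg = 0x45E9
clock 2: out=1, reg = 0xA2F4
clock 3: out=0, reg = 0xD17A
clock 4: out=0, reg = 0xE8BD
clock 5: out=1, reg = 0x745E
clock 6: out=0, reg = 0xBA2F

010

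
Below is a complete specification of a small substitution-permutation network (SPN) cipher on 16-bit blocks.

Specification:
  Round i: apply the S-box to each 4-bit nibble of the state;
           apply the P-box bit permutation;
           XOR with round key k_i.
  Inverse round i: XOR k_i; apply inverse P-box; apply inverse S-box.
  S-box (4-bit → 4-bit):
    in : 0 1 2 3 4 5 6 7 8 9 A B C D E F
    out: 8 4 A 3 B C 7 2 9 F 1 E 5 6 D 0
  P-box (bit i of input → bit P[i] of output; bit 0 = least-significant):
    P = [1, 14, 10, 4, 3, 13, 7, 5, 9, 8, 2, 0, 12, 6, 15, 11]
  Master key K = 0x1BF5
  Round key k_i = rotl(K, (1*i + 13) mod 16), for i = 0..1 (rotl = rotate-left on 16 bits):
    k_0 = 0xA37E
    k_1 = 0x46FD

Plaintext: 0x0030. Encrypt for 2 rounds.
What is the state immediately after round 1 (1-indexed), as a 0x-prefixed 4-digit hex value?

0x8B67

s_0 = plaintext = 0x0030
s_1 = Round(s_0, k_0) = 0x8B67
s_2 = Round(s_1, k_1) = 0x3F70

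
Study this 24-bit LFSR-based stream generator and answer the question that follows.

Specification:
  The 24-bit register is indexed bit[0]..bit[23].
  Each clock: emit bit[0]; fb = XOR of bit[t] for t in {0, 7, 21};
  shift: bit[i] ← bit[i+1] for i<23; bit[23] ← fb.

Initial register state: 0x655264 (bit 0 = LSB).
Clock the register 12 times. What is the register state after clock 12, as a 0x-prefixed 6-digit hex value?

0x81B655

reg_0 = 0x655264
clock 1: out=0, reg = 0xB2A932
clock 2: out=0, reg = 0xD95499
clock 3: out=1, reg = 0x6CAA4C
clock 4: out=0, reg = 0xB65526
clock 5: out=0, reg = 0xDB2A93
clock 6: out=1, reg = 0x6D9549
clock 7: out=1, reg = 0x36CAA4
clock 8: out=0, reg = 0x1B6552
clock 9: out=0, reg = 0x0DB2A9
clock 10: out=1, reg = 0x06D954
clock 11: out=0, reg = 0x036CAA
clock 12: out=0, reg = 0x81B655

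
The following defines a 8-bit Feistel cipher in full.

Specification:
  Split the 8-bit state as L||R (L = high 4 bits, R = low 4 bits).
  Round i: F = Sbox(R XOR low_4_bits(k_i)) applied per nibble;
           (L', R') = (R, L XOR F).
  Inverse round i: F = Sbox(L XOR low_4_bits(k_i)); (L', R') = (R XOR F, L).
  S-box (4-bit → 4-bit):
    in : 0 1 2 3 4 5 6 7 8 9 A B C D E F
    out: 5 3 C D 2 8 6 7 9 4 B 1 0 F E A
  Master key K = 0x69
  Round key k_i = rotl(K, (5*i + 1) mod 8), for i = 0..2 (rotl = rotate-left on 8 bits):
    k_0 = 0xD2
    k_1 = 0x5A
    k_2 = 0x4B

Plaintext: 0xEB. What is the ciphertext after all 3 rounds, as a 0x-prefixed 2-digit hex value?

0xE2

s_0 = plaintext = 0xEB
s_1 = Round(s_0, k_0) = 0xBA
s_2 = Round(s_1, k_1) = 0xAE
s_3 = Round(s_2, k_2) = 0xE2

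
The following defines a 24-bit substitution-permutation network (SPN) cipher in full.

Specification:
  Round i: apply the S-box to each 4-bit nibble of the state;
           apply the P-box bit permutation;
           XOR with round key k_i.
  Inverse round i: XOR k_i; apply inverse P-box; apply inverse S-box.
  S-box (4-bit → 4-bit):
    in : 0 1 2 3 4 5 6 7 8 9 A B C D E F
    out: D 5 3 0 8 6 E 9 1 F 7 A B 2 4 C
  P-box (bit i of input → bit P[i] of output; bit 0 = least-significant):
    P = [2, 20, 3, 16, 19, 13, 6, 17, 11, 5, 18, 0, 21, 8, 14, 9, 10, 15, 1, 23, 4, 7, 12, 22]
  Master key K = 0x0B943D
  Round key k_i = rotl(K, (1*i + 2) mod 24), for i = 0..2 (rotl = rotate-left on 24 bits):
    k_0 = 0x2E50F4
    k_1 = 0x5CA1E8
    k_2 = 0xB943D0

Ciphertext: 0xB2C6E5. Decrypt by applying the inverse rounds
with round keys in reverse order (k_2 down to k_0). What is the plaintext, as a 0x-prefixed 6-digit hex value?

s_0 = ciphertext = 0xB2C6E5
s_1 = InvRound(s_0, k_2) = 0x82DB77
s_2 = InvRound(s_1, k_1) = 0x9FF0CA
s_3 = InvRound(s_2, k_0) = 0x868DD9

0x868DD9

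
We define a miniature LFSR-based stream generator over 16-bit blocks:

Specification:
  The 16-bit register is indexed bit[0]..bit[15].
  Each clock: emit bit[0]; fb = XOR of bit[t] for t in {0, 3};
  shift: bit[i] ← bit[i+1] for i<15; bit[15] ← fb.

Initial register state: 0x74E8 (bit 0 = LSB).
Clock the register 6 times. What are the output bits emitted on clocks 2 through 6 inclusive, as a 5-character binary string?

00101

reg_0 = 0x74E8
clock 1: out=0, reg = 0xBA74
clock 2: out=0, reg = 0x5D3A
clock 3: out=0, reg = 0xAE9D
clock 4: out=1, reg = 0x574E
clock 5: out=0, reg = 0xABA7
clock 6: out=1, reg = 0xD5D3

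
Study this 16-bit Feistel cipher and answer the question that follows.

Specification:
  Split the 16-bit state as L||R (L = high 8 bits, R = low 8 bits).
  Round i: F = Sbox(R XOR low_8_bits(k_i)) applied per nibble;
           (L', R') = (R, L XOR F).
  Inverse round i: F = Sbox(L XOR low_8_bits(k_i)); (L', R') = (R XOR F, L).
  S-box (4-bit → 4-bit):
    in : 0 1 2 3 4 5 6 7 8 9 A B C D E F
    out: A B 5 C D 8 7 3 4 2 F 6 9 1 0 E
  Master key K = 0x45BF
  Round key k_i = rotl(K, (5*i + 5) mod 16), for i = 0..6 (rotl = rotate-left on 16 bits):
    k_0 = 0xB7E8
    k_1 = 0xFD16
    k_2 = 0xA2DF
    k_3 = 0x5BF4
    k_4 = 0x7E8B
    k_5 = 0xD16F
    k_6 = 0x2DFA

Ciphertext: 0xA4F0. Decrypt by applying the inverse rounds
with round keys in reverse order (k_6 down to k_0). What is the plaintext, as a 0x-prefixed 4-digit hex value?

s_0 = ciphertext = 0xA4F0
s_1 = InvRound(s_0, k_6) = 0x70A4
s_2 = InvRound(s_1, k_5) = 0x1A70
s_3 = InvRound(s_2, k_4) = 0x5B1A
s_4 = InvRound(s_3, k_3) = 0xE45B
s_5 = InvRound(s_4, k_2) = 0x9DE4
s_6 = InvRound(s_5, k_1) = 0xA29D
s_7 = InvRound(s_6, k_0) = 0x42A2

0x42A2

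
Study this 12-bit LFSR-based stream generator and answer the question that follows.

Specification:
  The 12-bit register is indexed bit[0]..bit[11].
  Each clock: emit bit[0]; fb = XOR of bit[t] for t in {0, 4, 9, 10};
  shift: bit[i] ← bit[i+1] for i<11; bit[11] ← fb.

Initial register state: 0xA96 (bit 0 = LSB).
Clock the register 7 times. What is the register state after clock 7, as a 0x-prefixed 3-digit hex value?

reg_0 = 0xA96
clock 1: out=0, reg = 0x54B
clock 2: out=1, reg = 0x2A5
clock 3: out=1, reg = 0x152
clock 4: out=0, reg = 0x8A9
clock 5: out=1, reg = 0xC54
clock 6: out=0, reg = 0x62A
clock 7: out=0, reg = 0x315

0x315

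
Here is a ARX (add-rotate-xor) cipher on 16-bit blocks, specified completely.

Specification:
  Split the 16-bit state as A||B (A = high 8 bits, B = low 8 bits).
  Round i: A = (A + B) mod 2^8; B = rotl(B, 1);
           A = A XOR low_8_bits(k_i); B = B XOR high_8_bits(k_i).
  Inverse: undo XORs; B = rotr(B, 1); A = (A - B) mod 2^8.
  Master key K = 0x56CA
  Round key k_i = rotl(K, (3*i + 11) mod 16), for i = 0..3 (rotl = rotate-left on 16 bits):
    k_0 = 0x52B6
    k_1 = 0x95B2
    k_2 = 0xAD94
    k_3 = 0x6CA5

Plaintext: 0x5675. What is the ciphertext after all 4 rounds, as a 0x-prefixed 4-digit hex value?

s_0 = plaintext = 0x5675
s_1 = Round(s_0, k_0) = 0x7DB8
s_2 = Round(s_1, k_1) = 0x87E4
s_3 = Round(s_2, k_2) = 0xFF64
s_4 = Round(s_3, k_3) = 0xC6A4

0xC6A4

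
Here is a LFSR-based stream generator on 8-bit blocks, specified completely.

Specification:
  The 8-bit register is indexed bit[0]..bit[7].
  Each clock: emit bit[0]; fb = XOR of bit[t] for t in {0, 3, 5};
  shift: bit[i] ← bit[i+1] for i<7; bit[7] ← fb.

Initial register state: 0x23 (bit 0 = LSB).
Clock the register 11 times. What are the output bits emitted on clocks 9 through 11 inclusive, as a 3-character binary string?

011

reg_0 = 0x23
clock 1: out=1, reg = 0x11
clock 2: out=1, reg = 0x88
clock 3: out=0, reg = 0xC4
clock 4: out=0, reg = 0x62
clock 5: out=0, reg = 0xB1
clock 6: out=1, reg = 0x58
clock 7: out=0, reg = 0xAC
clock 8: out=0, reg = 0x56
clock 9: out=0, reg = 0x2B
clock 10: out=1, reg = 0x95
clock 11: out=1, reg = 0xCA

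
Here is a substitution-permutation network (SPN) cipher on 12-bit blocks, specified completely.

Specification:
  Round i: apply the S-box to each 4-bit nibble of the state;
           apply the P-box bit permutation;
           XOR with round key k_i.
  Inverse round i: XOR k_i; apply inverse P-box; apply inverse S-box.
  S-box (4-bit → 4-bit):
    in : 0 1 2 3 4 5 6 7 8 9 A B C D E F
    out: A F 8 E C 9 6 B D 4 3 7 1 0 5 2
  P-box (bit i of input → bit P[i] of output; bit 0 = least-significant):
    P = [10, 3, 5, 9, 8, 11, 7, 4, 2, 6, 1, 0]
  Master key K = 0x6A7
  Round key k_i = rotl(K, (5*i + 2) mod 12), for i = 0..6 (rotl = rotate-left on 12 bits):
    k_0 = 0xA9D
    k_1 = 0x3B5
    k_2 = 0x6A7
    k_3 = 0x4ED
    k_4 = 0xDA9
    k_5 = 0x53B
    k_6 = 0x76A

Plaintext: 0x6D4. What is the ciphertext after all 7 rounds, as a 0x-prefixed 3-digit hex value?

s_0 = plaintext = 0x6D4
s_1 = Round(s_0, k_0) = 0x8FF
s_2 = Round(s_1, k_1) = 0xBBA
s_3 = Round(s_2, k_2) = 0xB69
s_4 = Round(s_3, k_3) = 0xC0B
s_5 = Round(s_4, k_4) = 0x195
s_6 = Round(s_5, k_5) = 0x3FC
s_7 = Round(s_6, k_6) = 0xB29

0xB29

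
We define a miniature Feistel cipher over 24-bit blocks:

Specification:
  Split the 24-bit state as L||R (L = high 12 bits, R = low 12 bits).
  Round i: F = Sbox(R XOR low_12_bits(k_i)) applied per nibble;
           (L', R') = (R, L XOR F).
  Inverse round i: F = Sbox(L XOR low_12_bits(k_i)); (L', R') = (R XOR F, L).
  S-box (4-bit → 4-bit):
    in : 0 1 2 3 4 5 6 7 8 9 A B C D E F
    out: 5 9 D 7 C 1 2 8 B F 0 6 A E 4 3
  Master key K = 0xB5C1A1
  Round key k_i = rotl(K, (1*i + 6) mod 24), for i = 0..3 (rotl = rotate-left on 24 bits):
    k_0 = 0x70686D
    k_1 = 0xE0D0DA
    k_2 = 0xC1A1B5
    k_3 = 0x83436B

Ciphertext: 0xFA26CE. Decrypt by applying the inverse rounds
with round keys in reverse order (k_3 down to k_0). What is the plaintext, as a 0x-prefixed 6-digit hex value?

s_0 = ciphertext = 0xFA26CE
s_1 = InvRound(s_0, k_3) = 0xC61FA2
s_2 = InvRound(s_1, k_2) = 0x14EC61
s_3 = InvRound(s_2, k_1) = 0x59D14E
s_4 = InvRound(s_3, k_0) = 0xF7B59D

0xF7B59D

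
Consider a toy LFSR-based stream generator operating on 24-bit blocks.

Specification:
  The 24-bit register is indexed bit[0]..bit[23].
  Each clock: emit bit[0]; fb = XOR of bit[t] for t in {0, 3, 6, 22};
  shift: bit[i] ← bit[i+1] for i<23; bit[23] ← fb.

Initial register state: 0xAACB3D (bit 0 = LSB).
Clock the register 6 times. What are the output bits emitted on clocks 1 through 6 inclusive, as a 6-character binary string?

101111

reg_0 = 0xAACB3D
clock 1: out=1, reg = 0x55659E
clock 2: out=0, reg = 0x2AB2CF
clock 3: out=1, reg = 0x955967
clock 4: out=1, reg = 0x4AACB3
clock 5: out=1, reg = 0x255659
clock 6: out=1, reg = 0x92AB2C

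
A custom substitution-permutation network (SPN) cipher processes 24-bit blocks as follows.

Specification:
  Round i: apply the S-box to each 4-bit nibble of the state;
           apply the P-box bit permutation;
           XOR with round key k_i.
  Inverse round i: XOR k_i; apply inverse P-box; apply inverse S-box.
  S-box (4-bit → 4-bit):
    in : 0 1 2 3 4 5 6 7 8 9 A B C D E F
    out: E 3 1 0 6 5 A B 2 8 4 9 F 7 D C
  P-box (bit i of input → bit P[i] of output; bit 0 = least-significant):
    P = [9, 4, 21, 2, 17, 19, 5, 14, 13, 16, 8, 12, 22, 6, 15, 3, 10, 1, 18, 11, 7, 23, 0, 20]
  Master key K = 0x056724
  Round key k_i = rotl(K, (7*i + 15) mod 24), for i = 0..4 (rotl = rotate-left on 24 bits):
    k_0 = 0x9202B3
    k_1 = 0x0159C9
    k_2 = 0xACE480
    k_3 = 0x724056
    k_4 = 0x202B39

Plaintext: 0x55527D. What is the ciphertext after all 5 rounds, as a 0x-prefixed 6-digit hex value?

s_0 = plaintext = 0x55527D
s_1 = Round(s_0, k_0) = 0xFCE422
s_2 = Round(s_1, k_1) = 0x56D6C2
s_3 = Round(s_2, k_2) = 0xE73E63
s_4 = Round(s_3, k_3) = 0x6A3DD5
s_5 = Round(s_4, k_4) = 0x9F0819

0x9F0819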